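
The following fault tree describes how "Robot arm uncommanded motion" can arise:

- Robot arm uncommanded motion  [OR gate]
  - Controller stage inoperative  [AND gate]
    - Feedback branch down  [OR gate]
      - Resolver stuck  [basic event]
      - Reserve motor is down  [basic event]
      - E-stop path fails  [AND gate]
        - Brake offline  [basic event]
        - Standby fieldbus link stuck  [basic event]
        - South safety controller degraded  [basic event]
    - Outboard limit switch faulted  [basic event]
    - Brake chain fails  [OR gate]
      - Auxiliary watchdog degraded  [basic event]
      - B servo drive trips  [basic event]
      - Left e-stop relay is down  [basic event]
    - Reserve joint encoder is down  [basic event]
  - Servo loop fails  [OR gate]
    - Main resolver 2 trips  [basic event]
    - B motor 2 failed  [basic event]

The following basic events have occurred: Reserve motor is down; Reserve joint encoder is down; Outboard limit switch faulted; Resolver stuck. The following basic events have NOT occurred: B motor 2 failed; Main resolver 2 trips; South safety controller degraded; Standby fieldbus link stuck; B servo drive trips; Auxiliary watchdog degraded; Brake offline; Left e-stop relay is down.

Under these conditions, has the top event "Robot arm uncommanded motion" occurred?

E-stop path fails [AND]: Brake offline=not, Standby fieldbus link stuck=not, South safety controller degraded=not → not all inputs occur → does not occur.
Feedback branch down [OR]: Resolver stuck=occurs, Reserve motor is down=occurs, E-stop path fails=not → at least one input occurs → occurs.
Brake chain fails [OR]: Auxiliary watchdog degraded=not, B servo drive trips=not, Left e-stop relay is down=not → no input occurs → does not occur.
Controller stage inoperative [AND]: Feedback branch down=occurs, Outboard limit switch faulted=occurs, Brake chain fails=not, Reserve joint encoder is down=occurs → not all inputs occur → does not occur.
Servo loop fails [OR]: Main resolver 2 trips=not, B motor 2 failed=not → no input occurs → does not occur.
Robot arm uncommanded motion [OR]: Controller stage inoperative=not, Servo loop fails=not → no input occurs → does not occur.

No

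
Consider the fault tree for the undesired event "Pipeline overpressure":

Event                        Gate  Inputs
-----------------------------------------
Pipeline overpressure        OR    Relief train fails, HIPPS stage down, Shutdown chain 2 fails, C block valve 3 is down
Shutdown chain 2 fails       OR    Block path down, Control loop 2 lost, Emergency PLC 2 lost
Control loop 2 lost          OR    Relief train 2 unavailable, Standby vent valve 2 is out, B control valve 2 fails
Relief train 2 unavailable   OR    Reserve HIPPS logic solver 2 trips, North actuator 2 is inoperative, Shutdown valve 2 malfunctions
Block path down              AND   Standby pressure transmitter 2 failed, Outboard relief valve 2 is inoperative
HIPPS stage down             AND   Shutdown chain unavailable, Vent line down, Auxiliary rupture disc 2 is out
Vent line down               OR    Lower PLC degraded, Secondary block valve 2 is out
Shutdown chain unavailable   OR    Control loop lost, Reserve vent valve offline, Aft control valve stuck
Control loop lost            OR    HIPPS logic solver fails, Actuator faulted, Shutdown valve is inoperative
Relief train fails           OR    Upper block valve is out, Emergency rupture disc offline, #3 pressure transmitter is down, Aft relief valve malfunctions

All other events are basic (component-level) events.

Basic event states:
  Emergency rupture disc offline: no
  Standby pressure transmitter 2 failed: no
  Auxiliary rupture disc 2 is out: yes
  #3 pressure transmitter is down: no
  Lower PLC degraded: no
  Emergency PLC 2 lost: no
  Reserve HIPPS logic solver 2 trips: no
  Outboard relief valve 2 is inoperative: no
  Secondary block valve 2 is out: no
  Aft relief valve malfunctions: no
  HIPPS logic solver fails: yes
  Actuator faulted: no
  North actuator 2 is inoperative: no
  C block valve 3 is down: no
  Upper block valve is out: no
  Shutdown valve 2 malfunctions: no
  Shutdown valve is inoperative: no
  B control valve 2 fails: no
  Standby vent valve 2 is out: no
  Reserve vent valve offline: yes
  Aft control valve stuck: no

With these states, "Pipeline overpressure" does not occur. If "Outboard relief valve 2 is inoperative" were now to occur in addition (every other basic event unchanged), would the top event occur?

No

Counterfactual: set "Outboard relief valve 2 is inoperative" to occurred.
Relief train fails [OR]: Upper block valve is out=not, Emergency rupture disc offline=not, #3 pressure transmitter is down=not, Aft relief valve malfunctions=not → no input occurs → does not occur.
Control loop lost [OR]: HIPPS logic solver fails=occurs, Actuator faulted=not, Shutdown valve is inoperative=not → at least one input occurs → occurs.
Shutdown chain unavailable [OR]: Control loop lost=occurs, Reserve vent valve offline=occurs, Aft control valve stuck=not → at least one input occurs → occurs.
Vent line down [OR]: Lower PLC degraded=not, Secondary block valve 2 is out=not → no input occurs → does not occur.
HIPPS stage down [AND]: Shutdown chain unavailable=occurs, Vent line down=not, Auxiliary rupture disc 2 is out=occurs → not all inputs occur → does not occur.
Block path down [AND]: Standby pressure transmitter 2 failed=not, Outboard relief valve 2 is inoperative=occurs → not all inputs occur → does not occur.
Relief train 2 unavailable [OR]: Reserve HIPPS logic solver 2 trips=not, North actuator 2 is inoperative=not, Shutdown valve 2 malfunctions=not → no input occurs → does not occur.
Control loop 2 lost [OR]: Relief train 2 unavailable=not, Standby vent valve 2 is out=not, B control valve 2 fails=not → no input occurs → does not occur.
Shutdown chain 2 fails [OR]: Block path down=not, Control loop 2 lost=not, Emergency PLC 2 lost=not → no input occurs → does not occur.
Pipeline overpressure [OR]: Relief train fails=not, HIPPS stage down=not, Shutdown chain 2 fails=not, C block valve 3 is down=not → no input occurs → does not occur.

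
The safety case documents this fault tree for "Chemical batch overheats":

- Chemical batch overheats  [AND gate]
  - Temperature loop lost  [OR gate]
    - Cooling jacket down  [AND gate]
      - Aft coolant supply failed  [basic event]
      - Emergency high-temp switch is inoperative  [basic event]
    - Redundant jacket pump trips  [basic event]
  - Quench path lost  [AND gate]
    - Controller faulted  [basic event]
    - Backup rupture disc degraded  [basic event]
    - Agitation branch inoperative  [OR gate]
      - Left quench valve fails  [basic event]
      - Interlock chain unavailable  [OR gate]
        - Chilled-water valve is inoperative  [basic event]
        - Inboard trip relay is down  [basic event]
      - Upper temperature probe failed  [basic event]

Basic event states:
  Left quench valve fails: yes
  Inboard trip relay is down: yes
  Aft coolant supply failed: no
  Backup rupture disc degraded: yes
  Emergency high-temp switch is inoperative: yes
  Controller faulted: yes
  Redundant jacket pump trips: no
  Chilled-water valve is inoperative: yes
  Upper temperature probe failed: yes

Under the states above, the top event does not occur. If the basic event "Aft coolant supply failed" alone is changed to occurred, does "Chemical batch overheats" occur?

Counterfactual: set "Aft coolant supply failed" to occurred.
Cooling jacket down [AND]: Aft coolant supply failed=occurs, Emergency high-temp switch is inoperative=occurs → all inputs occur → occurs.
Temperature loop lost [OR]: Cooling jacket down=occurs, Redundant jacket pump trips=not → at least one input occurs → occurs.
Interlock chain unavailable [OR]: Chilled-water valve is inoperative=occurs, Inboard trip relay is down=occurs → at least one input occurs → occurs.
Agitation branch inoperative [OR]: Left quench valve fails=occurs, Interlock chain unavailable=occurs, Upper temperature probe failed=occurs → at least one input occurs → occurs.
Quench path lost [AND]: Controller faulted=occurs, Backup rupture disc degraded=occurs, Agitation branch inoperative=occurs → all inputs occur → occurs.
Chemical batch overheats [AND]: Temperature loop lost=occurs, Quench path lost=occurs → all inputs occur → occurs.

Yes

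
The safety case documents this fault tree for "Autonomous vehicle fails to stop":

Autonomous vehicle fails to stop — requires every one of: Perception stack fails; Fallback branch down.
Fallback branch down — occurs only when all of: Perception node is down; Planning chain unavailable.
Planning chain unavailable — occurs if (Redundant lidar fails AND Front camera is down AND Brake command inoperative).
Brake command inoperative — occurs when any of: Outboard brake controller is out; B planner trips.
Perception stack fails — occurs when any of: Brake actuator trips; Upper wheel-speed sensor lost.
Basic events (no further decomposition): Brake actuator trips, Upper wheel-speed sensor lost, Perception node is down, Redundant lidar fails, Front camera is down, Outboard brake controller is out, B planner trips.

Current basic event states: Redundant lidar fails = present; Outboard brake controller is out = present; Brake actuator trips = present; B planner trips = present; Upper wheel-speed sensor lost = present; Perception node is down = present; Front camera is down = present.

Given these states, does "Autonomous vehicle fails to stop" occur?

Yes

Perception stack fails [OR]: Brake actuator trips=occurs, Upper wheel-speed sensor lost=occurs → at least one input occurs → occurs.
Brake command inoperative [OR]: Outboard brake controller is out=occurs, B planner trips=occurs → at least one input occurs → occurs.
Planning chain unavailable [AND]: Redundant lidar fails=occurs, Front camera is down=occurs, Brake command inoperative=occurs → all inputs occur → occurs.
Fallback branch down [AND]: Perception node is down=occurs, Planning chain unavailable=occurs → all inputs occur → occurs.
Autonomous vehicle fails to stop [AND]: Perception stack fails=occurs, Fallback branch down=occurs → all inputs occur → occurs.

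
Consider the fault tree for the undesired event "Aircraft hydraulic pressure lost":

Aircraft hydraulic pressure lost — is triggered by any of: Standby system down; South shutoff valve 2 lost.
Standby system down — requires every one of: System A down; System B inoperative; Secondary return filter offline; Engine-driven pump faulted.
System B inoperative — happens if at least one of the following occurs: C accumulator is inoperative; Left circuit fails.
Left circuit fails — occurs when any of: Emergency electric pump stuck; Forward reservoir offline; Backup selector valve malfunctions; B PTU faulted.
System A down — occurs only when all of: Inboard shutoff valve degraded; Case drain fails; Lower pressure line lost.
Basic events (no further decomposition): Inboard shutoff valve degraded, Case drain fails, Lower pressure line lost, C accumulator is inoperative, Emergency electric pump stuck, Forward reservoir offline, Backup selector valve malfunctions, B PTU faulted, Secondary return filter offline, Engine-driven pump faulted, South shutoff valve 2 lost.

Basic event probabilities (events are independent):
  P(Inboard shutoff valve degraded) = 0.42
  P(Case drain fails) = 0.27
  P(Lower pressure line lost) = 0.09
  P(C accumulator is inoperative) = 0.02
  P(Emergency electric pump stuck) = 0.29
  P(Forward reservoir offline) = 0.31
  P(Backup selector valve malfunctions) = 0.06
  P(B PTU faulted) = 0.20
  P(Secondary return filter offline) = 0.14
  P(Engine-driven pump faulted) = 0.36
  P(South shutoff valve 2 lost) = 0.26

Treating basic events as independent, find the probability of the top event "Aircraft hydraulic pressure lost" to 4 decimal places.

P(System A down) [AND] = 0.42 × 0.27 × 0.09 = 0.010206
P(Left circuit fails) [OR] = 1 − (1−0.29) × (1−0.31) × (1−0.06) × (1−0.20) = 0.631595
P(System B inoperative) [OR] = 1 − (1−0.02) × (1−0.631595) = 0.638963
P(Standby system down) [AND] = 0.010206 × 0.638963 × 0.14 × 0.36 = 0.000329
P(Aircraft hydraulic pressure lost) [OR] = 1 − (1−0.000329) × (1−0.26) = 0.260243
Rounded to 4 decimal places: P(Aircraft hydraulic pressure lost) ≈ 0.2602.

0.2602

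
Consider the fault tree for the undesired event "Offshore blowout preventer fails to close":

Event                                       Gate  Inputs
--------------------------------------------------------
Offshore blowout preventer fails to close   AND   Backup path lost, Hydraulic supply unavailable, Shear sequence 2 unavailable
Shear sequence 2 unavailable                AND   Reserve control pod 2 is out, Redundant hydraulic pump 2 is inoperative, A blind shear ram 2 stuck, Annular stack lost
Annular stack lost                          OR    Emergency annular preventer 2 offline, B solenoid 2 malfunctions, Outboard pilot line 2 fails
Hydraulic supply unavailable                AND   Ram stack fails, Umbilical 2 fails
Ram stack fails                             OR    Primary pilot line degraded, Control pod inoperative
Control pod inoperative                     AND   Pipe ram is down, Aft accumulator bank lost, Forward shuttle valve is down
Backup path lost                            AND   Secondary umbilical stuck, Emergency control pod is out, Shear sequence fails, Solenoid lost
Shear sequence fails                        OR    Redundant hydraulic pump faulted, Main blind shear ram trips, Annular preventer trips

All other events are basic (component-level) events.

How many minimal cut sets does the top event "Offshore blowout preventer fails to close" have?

Shear sequence fails [OR]: union of children's cut sets → 3 cut set(s).
Backup path lost [AND]: one cut set from each child combined → 1 × 1 × 3 × 1 = 3 cut set(s).
Control pod inoperative [AND]: one cut set from each child combined → 1 × 1 × 1 = 1 cut set(s).
Ram stack fails [OR]: union of children's cut sets → 2 cut set(s).
Hydraulic supply unavailable [AND]: one cut set from each child combined → 2 × 1 = 2 cut set(s).
Annular stack lost [OR]: union of children's cut sets → 3 cut set(s).
Shear sequence 2 unavailable [AND]: one cut set from each child combined → 1 × 1 × 1 × 3 = 3 cut set(s).
Offshore blowout preventer fails to close [AND]: one cut set from each child combined → 3 × 2 × 3 = 18 cut set(s).

18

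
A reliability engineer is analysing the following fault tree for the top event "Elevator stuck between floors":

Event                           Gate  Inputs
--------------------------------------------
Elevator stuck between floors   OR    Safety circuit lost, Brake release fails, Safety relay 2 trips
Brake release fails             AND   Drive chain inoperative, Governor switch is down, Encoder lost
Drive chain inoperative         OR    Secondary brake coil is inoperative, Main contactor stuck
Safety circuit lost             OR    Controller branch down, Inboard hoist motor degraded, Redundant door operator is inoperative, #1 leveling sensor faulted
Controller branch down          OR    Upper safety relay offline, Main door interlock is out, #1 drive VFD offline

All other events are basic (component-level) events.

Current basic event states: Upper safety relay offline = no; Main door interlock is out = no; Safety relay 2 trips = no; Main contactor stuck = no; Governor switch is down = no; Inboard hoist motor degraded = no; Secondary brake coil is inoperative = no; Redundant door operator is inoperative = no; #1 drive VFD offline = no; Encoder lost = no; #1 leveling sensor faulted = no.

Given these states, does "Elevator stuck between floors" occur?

Controller branch down [OR]: Upper safety relay offline=not, Main door interlock is out=not, #1 drive VFD offline=not → no input occurs → does not occur.
Safety circuit lost [OR]: Controller branch down=not, Inboard hoist motor degraded=not, Redundant door operator is inoperative=not, #1 leveling sensor faulted=not → no input occurs → does not occur.
Drive chain inoperative [OR]: Secondary brake coil is inoperative=not, Main contactor stuck=not → no input occurs → does not occur.
Brake release fails [AND]: Drive chain inoperative=not, Governor switch is down=not, Encoder lost=not → not all inputs occur → does not occur.
Elevator stuck between floors [OR]: Safety circuit lost=not, Brake release fails=not, Safety relay 2 trips=not → no input occurs → does not occur.

No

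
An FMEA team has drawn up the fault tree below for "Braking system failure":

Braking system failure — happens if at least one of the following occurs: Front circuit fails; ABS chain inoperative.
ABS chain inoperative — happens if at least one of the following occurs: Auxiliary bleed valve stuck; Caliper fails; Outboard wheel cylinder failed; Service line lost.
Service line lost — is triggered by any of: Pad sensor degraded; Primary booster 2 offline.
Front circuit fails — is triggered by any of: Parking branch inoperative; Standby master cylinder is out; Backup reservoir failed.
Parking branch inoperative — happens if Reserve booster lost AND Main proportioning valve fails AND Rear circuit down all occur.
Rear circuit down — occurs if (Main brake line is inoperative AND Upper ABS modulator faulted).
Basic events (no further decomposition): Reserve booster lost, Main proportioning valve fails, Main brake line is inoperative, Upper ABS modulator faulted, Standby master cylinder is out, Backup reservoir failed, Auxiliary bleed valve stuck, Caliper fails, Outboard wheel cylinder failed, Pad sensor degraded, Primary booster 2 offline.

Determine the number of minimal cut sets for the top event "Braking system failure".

Rear circuit down [AND]: one cut set from each child combined → 1 × 1 = 1 cut set(s).
Parking branch inoperative [AND]: one cut set from each child combined → 1 × 1 × 1 = 1 cut set(s).
Front circuit fails [OR]: union of children's cut sets → 3 cut set(s).
Service line lost [OR]: union of children's cut sets → 2 cut set(s).
ABS chain inoperative [OR]: union of children's cut sets → 5 cut set(s).
Braking system failure [OR]: union of children's cut sets → 8 cut set(s).
Minimal cut sets: {Main brake line is inoperative, Main proportioning valve fails, Reserve booster lost, Upper ABS modulator faulted}; {Standby master cylinder is out}; {Backup reservoir failed}; {Auxiliary bleed valve stuck}; {Caliper fails}; {Outboard wheel cylinder failed}; {Pad sensor degraded}; {Primary booster 2 offline}.

8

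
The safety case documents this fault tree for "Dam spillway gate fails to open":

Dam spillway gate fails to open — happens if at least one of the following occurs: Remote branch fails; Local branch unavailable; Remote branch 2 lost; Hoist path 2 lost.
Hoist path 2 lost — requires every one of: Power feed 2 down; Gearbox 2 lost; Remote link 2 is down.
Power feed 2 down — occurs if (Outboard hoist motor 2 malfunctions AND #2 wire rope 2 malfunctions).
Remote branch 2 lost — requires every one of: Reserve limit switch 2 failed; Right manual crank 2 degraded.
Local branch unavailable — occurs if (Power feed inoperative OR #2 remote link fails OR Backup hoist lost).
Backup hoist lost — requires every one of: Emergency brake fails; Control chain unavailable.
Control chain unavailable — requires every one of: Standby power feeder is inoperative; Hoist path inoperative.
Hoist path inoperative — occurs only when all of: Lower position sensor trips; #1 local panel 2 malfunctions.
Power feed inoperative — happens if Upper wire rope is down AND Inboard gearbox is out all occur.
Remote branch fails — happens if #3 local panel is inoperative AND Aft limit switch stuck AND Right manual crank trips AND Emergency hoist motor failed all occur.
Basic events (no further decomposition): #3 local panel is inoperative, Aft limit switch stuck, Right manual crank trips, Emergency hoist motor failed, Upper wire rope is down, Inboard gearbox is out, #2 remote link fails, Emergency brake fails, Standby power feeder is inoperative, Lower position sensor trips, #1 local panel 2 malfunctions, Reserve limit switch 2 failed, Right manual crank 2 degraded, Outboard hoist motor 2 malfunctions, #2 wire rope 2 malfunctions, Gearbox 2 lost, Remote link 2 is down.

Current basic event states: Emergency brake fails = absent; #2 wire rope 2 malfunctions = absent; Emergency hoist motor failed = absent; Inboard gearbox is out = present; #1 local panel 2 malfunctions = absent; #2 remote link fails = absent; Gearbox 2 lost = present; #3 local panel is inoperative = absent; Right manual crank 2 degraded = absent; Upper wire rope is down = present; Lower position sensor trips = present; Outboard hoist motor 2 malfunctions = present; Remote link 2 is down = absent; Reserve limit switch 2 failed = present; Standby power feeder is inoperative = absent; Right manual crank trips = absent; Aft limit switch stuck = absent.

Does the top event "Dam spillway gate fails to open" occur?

Yes

Remote branch fails [AND]: #3 local panel is inoperative=not, Aft limit switch stuck=not, Right manual crank trips=not, Emergency hoist motor failed=not → not all inputs occur → does not occur.
Power feed inoperative [AND]: Upper wire rope is down=occurs, Inboard gearbox is out=occurs → all inputs occur → occurs.
Hoist path inoperative [AND]: Lower position sensor trips=occurs, #1 local panel 2 malfunctions=not → not all inputs occur → does not occur.
Control chain unavailable [AND]: Standby power feeder is inoperative=not, Hoist path inoperative=not → not all inputs occur → does not occur.
Backup hoist lost [AND]: Emergency brake fails=not, Control chain unavailable=not → not all inputs occur → does not occur.
Local branch unavailable [OR]: Power feed inoperative=occurs, #2 remote link fails=not, Backup hoist lost=not → at least one input occurs → occurs.
Remote branch 2 lost [AND]: Reserve limit switch 2 failed=occurs, Right manual crank 2 degraded=not → not all inputs occur → does not occur.
Power feed 2 down [AND]: Outboard hoist motor 2 malfunctions=occurs, #2 wire rope 2 malfunctions=not → not all inputs occur → does not occur.
Hoist path 2 lost [AND]: Power feed 2 down=not, Gearbox 2 lost=occurs, Remote link 2 is down=not → not all inputs occur → does not occur.
Dam spillway gate fails to open [OR]: Remote branch fails=not, Local branch unavailable=occurs, Remote branch 2 lost=not, Hoist path 2 lost=not → at least one input occurs → occurs.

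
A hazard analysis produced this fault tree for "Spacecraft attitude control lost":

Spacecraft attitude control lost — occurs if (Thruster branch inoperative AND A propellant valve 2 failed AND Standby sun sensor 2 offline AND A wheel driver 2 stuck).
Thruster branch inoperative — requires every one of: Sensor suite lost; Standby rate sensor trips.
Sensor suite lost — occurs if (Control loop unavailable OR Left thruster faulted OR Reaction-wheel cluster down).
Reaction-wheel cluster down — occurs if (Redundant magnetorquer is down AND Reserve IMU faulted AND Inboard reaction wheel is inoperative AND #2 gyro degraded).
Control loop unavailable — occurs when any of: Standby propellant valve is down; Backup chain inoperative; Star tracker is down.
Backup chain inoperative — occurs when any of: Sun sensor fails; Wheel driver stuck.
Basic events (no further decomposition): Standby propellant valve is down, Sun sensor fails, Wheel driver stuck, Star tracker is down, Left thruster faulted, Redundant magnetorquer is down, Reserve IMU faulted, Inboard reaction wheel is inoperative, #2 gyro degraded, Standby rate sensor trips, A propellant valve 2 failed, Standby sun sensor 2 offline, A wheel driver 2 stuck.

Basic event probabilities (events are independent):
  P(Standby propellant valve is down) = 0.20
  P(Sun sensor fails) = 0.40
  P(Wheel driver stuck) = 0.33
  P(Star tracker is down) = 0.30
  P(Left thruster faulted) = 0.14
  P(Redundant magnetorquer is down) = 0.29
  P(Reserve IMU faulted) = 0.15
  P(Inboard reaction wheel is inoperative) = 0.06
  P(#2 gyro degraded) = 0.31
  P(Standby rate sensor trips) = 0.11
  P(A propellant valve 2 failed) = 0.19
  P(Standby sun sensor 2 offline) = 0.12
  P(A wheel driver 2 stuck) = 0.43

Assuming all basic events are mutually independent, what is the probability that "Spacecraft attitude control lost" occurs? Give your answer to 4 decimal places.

P(Backup chain inoperative) [OR] = 1 − (1−0.40) × (1−0.33) = 0.598000
P(Control loop unavailable) [OR] = 1 − (1−0.20) × (1−0.598000) × (1−0.30) = 0.774880
P(Reaction-wheel cluster down) [AND] = 0.29 × 0.15 × 0.06 × 0.31 = 0.000809
P(Sensor suite lost) [OR] = 1 − (1−0.774880) × (1−0.14) × (1−0.000809) = 0.806553
P(Thruster branch inoperative) [AND] = 0.806553 × 0.11 = 0.088721
P(Spacecraft attitude control lost) [AND] = 0.088721 × 0.19 × 0.12 × 0.43 = 0.000870
Rounded to 4 decimal places: P(Spacecraft attitude control lost) ≈ 0.0009.

0.0009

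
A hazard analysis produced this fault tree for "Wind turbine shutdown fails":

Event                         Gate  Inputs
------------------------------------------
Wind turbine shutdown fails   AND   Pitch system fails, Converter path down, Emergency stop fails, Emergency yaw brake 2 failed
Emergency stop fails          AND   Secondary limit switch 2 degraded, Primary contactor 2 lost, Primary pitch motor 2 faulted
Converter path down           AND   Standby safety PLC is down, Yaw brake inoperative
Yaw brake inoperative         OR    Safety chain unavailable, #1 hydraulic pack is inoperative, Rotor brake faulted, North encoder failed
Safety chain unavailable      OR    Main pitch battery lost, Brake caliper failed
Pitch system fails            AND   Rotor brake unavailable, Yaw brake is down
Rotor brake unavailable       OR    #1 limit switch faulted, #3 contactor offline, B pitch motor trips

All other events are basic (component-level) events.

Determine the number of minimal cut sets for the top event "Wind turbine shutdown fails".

Rotor brake unavailable [OR]: union of children's cut sets → 3 cut set(s).
Pitch system fails [AND]: one cut set from each child combined → 3 × 1 = 3 cut set(s).
Safety chain unavailable [OR]: union of children's cut sets → 2 cut set(s).
Yaw brake inoperative [OR]: union of children's cut sets → 5 cut set(s).
Converter path down [AND]: one cut set from each child combined → 1 × 5 = 5 cut set(s).
Emergency stop fails [AND]: one cut set from each child combined → 1 × 1 × 1 = 1 cut set(s).
Wind turbine shutdown fails [AND]: one cut set from each child combined → 3 × 5 × 1 × 1 = 15 cut set(s).

15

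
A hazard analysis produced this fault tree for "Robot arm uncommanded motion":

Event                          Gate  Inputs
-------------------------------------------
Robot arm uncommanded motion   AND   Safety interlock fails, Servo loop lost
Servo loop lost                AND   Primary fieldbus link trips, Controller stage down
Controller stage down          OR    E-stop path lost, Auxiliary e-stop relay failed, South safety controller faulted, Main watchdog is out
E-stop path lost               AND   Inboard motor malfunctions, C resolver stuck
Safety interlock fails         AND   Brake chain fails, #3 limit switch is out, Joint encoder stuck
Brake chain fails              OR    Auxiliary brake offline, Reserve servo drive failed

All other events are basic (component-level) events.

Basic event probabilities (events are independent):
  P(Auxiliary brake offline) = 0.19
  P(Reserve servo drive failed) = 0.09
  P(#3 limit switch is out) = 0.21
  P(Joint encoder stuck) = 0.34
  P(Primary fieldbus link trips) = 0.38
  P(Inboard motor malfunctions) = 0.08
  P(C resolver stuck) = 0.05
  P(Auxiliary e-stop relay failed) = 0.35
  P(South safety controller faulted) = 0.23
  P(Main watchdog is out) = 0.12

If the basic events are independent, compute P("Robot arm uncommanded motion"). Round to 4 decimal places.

0.0040

P(Brake chain fails) [OR] = 1 − (1−0.19) × (1−0.09) = 0.262900
P(Safety interlock fails) [AND] = 0.262900 × 0.21 × 0.34 = 0.018771
P(E-stop path lost) [AND] = 0.08 × 0.05 = 0.004000
P(Controller stage down) [OR] = 1 − (1−0.004000) × (1−0.35) × (1−0.23) × (1−0.12) = 0.561322
P(Servo loop lost) [AND] = 0.38 × 0.561322 = 0.213302
P(Robot arm uncommanded motion) [AND] = 0.018771 × 0.213302 = 0.004004
Rounded to 4 decimal places: P(Robot arm uncommanded motion) ≈ 0.0040.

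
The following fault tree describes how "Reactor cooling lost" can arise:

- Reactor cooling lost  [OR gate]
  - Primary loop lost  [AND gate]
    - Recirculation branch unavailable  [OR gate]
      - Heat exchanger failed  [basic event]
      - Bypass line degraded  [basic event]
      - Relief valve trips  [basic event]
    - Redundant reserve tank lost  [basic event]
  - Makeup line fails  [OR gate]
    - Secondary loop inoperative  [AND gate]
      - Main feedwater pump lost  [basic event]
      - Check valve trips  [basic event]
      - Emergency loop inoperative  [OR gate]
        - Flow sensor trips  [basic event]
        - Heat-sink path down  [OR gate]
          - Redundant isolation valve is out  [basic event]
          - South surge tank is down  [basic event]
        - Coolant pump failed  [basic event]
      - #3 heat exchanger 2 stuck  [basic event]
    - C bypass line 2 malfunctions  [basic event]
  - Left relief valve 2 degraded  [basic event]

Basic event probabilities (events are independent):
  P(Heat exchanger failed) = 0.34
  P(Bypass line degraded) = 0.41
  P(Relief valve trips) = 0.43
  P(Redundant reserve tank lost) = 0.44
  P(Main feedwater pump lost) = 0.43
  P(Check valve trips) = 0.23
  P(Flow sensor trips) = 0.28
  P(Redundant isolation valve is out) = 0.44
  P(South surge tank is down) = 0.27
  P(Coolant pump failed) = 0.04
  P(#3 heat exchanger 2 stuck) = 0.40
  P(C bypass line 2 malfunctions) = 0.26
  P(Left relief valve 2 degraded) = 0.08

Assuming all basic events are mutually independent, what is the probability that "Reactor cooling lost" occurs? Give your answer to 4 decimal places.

P(Recirculation branch unavailable) [OR] = 1 − (1−0.34) × (1−0.41) × (1−0.43) = 0.778042
P(Primary loop lost) [AND] = 0.778042 × 0.44 = 0.342338
P(Heat-sink path down) [OR] = 1 − (1−0.44) × (1−0.27) = 0.591200
P(Emergency loop inoperative) [OR] = 1 − (1−0.28) × (1−0.591200) × (1−0.04) = 0.717437
P(Secondary loop inoperative) [AND] = 0.43 × 0.23 × 0.717437 × 0.40 = 0.028382
P(Makeup line fails) [OR] = 1 − (1−0.028382) × (1−0.26) = 0.281003
P(Reactor cooling lost) [OR] = 1 − (1−0.342338) × (1−0.281003) × (1−0.08) = 0.564972
Rounded to 4 decimal places: P(Reactor cooling lost) ≈ 0.5650.

0.5650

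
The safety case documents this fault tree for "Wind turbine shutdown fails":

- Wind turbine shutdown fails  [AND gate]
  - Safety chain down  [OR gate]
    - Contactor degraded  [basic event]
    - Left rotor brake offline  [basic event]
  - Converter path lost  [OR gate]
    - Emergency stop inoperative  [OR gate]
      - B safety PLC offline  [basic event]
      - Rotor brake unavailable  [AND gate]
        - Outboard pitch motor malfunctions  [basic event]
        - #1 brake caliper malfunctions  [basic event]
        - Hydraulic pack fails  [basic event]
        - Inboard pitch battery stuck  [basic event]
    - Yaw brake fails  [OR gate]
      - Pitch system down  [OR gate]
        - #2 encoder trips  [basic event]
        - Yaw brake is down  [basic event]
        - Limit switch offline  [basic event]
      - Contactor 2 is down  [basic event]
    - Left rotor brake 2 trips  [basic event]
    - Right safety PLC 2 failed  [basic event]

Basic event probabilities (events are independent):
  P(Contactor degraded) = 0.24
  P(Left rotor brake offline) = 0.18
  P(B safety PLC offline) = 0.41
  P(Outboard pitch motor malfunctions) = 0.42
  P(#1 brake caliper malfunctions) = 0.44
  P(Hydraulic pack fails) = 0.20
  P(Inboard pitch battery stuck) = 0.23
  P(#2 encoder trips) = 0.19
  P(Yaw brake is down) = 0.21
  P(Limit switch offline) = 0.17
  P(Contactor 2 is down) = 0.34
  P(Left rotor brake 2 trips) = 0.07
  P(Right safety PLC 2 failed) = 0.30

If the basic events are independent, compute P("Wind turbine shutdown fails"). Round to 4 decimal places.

P(Safety chain down) [OR] = 1 − (1−0.24) × (1−0.18) = 0.376800
P(Rotor brake unavailable) [AND] = 0.42 × 0.44 × 0.20 × 0.23 = 0.008501
P(Emergency stop inoperative) [OR] = 1 − (1−0.41) × (1−0.008501) = 0.415016
P(Pitch system down) [OR] = 1 − (1−0.19) × (1−0.21) × (1−0.17) = 0.468883
P(Yaw brake fails) [OR] = 1 − (1−0.468883) × (1−0.34) = 0.649463
P(Converter path lost) [OR] = 1 − (1−0.415016) × (1−0.649463) × (1−0.07) × (1−0.30) = 0.866507
P(Wind turbine shutdown fails) [AND] = 0.376800 × 0.866507 = 0.326500
Rounded to 4 decimal places: P(Wind turbine shutdown fails) ≈ 0.3265.

0.3265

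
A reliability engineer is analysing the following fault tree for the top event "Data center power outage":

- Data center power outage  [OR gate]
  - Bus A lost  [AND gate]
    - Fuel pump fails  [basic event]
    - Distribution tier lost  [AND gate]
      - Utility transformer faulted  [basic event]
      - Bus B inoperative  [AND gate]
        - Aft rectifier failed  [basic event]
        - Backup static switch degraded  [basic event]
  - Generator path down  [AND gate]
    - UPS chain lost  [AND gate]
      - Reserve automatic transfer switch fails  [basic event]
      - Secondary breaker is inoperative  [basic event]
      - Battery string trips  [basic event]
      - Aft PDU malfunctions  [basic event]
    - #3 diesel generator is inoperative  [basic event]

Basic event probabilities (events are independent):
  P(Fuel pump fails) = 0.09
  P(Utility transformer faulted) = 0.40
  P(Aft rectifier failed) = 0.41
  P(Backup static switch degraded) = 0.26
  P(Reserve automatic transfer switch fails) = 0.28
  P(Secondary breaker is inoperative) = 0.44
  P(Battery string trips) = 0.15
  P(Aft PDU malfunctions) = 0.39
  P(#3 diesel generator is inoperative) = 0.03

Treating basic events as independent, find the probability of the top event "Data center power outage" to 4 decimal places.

0.0041

P(Bus B inoperative) [AND] = 0.41 × 0.26 = 0.106600
P(Distribution tier lost) [AND] = 0.40 × 0.106600 = 0.042640
P(Bus A lost) [AND] = 0.09 × 0.042640 = 0.003838
P(UPS chain lost) [AND] = 0.28 × 0.44 × 0.15 × 0.39 = 0.007207
P(Generator path down) [AND] = 0.007207 × 0.03 = 0.000216
P(Data center power outage) [OR] = 1 − (1−0.003838) × (1−0.000216) = 0.004053
Rounded to 4 decimal places: P(Data center power outage) ≈ 0.0041.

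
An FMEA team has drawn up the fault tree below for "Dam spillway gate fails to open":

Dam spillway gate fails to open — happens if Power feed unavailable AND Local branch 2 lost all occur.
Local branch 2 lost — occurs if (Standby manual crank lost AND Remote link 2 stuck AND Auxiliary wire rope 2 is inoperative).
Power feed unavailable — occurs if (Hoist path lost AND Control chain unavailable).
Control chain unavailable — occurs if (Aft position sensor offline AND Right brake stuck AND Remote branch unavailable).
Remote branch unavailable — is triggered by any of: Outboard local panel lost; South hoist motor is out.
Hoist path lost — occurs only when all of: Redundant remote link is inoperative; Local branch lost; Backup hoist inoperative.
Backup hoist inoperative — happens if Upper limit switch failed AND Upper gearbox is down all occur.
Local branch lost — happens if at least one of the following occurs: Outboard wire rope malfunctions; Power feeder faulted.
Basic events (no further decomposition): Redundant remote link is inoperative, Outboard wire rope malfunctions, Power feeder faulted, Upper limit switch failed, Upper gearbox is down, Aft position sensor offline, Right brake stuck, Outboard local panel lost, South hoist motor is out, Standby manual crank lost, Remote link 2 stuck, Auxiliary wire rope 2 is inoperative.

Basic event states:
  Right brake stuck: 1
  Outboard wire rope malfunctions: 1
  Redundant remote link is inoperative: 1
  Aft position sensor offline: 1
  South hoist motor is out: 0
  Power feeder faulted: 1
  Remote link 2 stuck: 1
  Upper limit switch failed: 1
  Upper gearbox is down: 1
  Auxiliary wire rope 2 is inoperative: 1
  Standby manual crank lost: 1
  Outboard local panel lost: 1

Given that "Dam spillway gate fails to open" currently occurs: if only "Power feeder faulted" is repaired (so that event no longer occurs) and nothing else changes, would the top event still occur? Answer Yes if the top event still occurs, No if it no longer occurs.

Yes

Counterfactual: set "Power feeder faulted" to not occurred.
Local branch lost [OR]: Outboard wire rope malfunctions=occurs, Power feeder faulted=not → at least one input occurs → occurs.
Backup hoist inoperative [AND]: Upper limit switch failed=occurs, Upper gearbox is down=occurs → all inputs occur → occurs.
Hoist path lost [AND]: Redundant remote link is inoperative=occurs, Local branch lost=occurs, Backup hoist inoperative=occurs → all inputs occur → occurs.
Remote branch unavailable [OR]: Outboard local panel lost=occurs, South hoist motor is out=not → at least one input occurs → occurs.
Control chain unavailable [AND]: Aft position sensor offline=occurs, Right brake stuck=occurs, Remote branch unavailable=occurs → all inputs occur → occurs.
Power feed unavailable [AND]: Hoist path lost=occurs, Control chain unavailable=occurs → all inputs occur → occurs.
Local branch 2 lost [AND]: Standby manual crank lost=occurs, Remote link 2 stuck=occurs, Auxiliary wire rope 2 is inoperative=occurs → all inputs occur → occurs.
Dam spillway gate fails to open [AND]: Power feed unavailable=occurs, Local branch 2 lost=occurs → all inputs occur → occurs.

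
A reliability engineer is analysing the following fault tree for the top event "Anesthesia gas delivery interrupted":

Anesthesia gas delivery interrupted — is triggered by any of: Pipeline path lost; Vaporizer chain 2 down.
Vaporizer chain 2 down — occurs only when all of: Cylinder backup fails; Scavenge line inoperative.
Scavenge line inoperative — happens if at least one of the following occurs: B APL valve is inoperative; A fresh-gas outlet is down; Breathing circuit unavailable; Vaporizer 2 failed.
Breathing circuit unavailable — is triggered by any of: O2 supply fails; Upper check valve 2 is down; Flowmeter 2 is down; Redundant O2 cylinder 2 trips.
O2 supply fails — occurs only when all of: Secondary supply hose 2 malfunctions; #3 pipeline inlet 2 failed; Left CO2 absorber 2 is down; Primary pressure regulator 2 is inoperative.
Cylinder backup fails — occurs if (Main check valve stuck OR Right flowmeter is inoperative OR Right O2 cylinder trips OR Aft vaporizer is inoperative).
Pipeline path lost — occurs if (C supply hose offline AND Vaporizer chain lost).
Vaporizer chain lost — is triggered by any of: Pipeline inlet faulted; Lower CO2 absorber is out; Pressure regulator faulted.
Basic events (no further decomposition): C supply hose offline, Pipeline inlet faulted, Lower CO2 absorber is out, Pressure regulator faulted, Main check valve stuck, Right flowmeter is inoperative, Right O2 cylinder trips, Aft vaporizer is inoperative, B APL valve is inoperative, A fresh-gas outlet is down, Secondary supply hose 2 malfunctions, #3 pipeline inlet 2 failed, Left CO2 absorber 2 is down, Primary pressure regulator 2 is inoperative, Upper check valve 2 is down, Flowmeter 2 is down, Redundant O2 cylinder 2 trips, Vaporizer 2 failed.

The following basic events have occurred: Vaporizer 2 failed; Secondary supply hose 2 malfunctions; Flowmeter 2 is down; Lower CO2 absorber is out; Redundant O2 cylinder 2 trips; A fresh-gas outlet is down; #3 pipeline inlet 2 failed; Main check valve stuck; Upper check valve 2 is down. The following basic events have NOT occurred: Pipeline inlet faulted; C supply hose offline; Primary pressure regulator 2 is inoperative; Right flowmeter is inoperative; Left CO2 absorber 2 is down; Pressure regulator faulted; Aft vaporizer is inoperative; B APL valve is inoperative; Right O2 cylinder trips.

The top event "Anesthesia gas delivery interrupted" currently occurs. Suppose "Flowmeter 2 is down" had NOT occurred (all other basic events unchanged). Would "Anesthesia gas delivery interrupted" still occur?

Counterfactual: set "Flowmeter 2 is down" to not occurred.
Vaporizer chain lost [OR]: Pipeline inlet faulted=not, Lower CO2 absorber is out=occurs, Pressure regulator faulted=not → at least one input occurs → occurs.
Pipeline path lost [AND]: C supply hose offline=not, Vaporizer chain lost=occurs → not all inputs occur → does not occur.
Cylinder backup fails [OR]: Main check valve stuck=occurs, Right flowmeter is inoperative=not, Right O2 cylinder trips=not, Aft vaporizer is inoperative=not → at least one input occurs → occurs.
O2 supply fails [AND]: Secondary supply hose 2 malfunctions=occurs, #3 pipeline inlet 2 failed=occurs, Left CO2 absorber 2 is down=not, Primary pressure regulator 2 is inoperative=not → not all inputs occur → does not occur.
Breathing circuit unavailable [OR]: O2 supply fails=not, Upper check valve 2 is down=occurs, Flowmeter 2 is down=not, Redundant O2 cylinder 2 trips=occurs → at least one input occurs → occurs.
Scavenge line inoperative [OR]: B APL valve is inoperative=not, A fresh-gas outlet is down=occurs, Breathing circuit unavailable=occurs, Vaporizer 2 failed=occurs → at least one input occurs → occurs.
Vaporizer chain 2 down [AND]: Cylinder backup fails=occurs, Scavenge line inoperative=occurs → all inputs occur → occurs.
Anesthesia gas delivery interrupted [OR]: Pipeline path lost=not, Vaporizer chain 2 down=occurs → at least one input occurs → occurs.

Yes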